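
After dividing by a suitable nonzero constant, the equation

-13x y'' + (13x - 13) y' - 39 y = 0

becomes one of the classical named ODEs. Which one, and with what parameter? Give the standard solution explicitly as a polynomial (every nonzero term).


All three coefficients share the factor -13; dividing through by -13 gives  x y'' + (1 - x) y' + 3 y = 0.
This matches the Laguerre equation x y'' + (1 - x) y' + n y = 0 with n = 3; the polynomial solution is L_3(x).
With y = sum_k a_k x^k, matching x^k gives (k+1)k a_{k+1} + (k+1) a_{k+1} - k a_k + n a_k = 0, i.e. (k+1)^2 a_{k+1} = (k - n) a_k = (k - 3) a_k. The right side vanishes at k = 3, so the series terminates at degree 3.
Standard normalization L_n(0) = 1 gives a_0 = 1. Work upward with a_{k+1} = (k - 3) a_k / (k+1)^2:
  a_1 = (0 - 3)(1) / 1^2 = -3/1 = -3
  a_2 = (1 - 3)(-3) / 2^2 = 6/4 = 3/2
  a_3 = (2 - 3)(3/2) / 3^2 = (-3/2)/9 = -1/6
Hence L_3(x) = -x^3/6 + 3 x^2/2 - 3 x + 1.

L_3(x); series = -x^3/6 + 3 x^2/2 - 3 x + 1


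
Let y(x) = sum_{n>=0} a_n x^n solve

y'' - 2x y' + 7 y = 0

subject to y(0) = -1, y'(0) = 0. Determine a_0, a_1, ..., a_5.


Ansatz: y(x) = sum_{n>=0} a_n x^n, so y'(x) = sum_{n>=1} n a_n x^(n-1) and y''(x) = sum_{n>=2} n(n-1) a_n x^(n-2).
Substitute into P(x) y'' + Q(x) y' + R(x) y = 0 with P(x) = 1, Q(x) = -2x, R(x) = 7, and match powers of x.
Initial conditions: a_0 = -1, a_1 = 0.
Setting the coefficient of each power of x to zero and solving order by order (substituting the coefficients already found):
  x^0: 2 a_2 + 7 a_0 = 0  ->  2 a_2 = -7 a_0 = 7  ->  a_2 = 7/2
  x^1: 6 a_3 + 5 a_1 = 0  ->  6 a_3 = -5 a_1 = 0  ->  a_3 = 0
  x^2: 12 a_4 + 3 a_2 = 0  ->  12 a_4 = -3 a_2 = -21/2  ->  a_4 = -7/8
  x^3: 20 a_5 + a_3 = 0  ->  20 a_5 = -a_3 = 0  ->  a_5 = 0
Truncated series: y(x) = -1 + (7/2) x^2 - (7/8) x^4 + O(x^6).

a_0 = -1; a_1 = 0; a_2 = 7/2; a_3 = 0; a_4 = -7/8; a_5 = 0


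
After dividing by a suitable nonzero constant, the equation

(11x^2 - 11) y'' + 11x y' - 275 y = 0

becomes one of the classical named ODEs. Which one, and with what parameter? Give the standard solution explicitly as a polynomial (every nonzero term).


All three coefficients share the factor -11; dividing through by -11 gives  (1 - x^2) y'' - x y' + 25 y = 0.
This matches the Chebyshev equation (1 - x^2) y'' - x y' + n^2 y = 0 (note the -x y' term, not -2x y') with n^2 = 25, so n = 5; the polynomial solution is T_5(x).
With y = sum_k a_k x^k, matching x^k gives (k+2)(k+1) a_{k+2} = (k^2 - n^2) a_k = (k - 5)(k + 5) a_k. The right side vanishes at k = 5, so the series with the parity of 5 terminates at degree 5.
Standard normalization: leading coefficient of T_n is 2^(n-1), so a_5 = 2^4 = 16. Work downward with a_k = (k+1)(k+2) a_{k+2} / ((k - 5)(k + 5)):
  a_3 = (4)(5)(16) / ((3 - 5)(3 + 5)) = 320/(-16) = -20
  a_1 = (2)(3)(-20) / ((1 - 5)(1 + 5)) = -120/(-24) = 5
Hence T_5(x) = 16 x^5 - 20 x^3 + 5 x.

T_5(x); series = 16 x^5 - 20 x^3 + 5 x


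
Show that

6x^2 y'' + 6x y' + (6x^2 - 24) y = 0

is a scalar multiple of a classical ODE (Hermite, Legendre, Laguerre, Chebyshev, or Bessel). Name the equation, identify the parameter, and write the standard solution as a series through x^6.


All three coefficients share the factor 6; dividing through by 6 gives  x^2 y'' + x y' + (x^2 - 4) y = 0.
This matches the Bessel equation x^2 y'' + x y' + (x^2 - nu^2) y = 0 with nu^2 = 4, so nu = 2; the solution bounded at x = 0 is J_2(x).
Frobenius at x = 0: indicial roots ±nu; for r = nu the recurrence k(k + 2nu) c_k = -c_{k-2} gives the standard series J_nu(x) = sum_{k>=0} (-1)^k / (k! (k+nu)!) (x/2)^(2k+nu). Evaluate the first 3 terms:
  k = 0: (-1)^0 / (0! * 2! * 2^2) x^2 = 1/(1*2*4) x^2 = (1/8) x^2
  k = 1: (-1)^1 / (1! * 3! * 2^4) x^4 = -1/(1*6*16) x^4 = (-1/96) x^4
  k = 2: (-1)^2 / (2! * 4! * 2^6) x^6 = 1/(2*24*64) x^6 = (1/3072) x^6
Hence J_2(x) = x^6/3072 - x^4/96 + x^2/8 + ....

J_2(x); series = x^6/3072 - x^4/96 + x^2/8


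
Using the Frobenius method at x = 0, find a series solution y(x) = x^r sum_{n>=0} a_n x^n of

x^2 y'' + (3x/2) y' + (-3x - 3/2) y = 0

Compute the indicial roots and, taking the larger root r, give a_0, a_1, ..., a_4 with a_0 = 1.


Write in Frobenius form y'' + (p(x)/x) y' + (q(x)/x^2) y = 0:
  p(x) = 3/2,  q(x) = -3x - 3/2.
Indicial equation: r(r-1) + (3/2) r + (-3/2) = 0 -> roots r_1 = 1, r_2 = -3/2.
Take r = r_1 = 1. Let y(x) = x^r sum_{n>=0} a_n x^n with a_0 = 1.
Substitute y = x^r sum a_n x^n and match x^{r+n}. The recurrence is
  D(n) a_n - 3 a_{n-1} = 0,  where D(n) = (r+n)(r+n-1) + (3/2)(r+n) + (-3/2).
  a_n = 3 / D(n) * a_{n-1}.
Since the indicial polynomial factors as (r - r_1)(r - r_2), D(n) = (r_1 + n - r_1)(r_1 + n - r_2) = n(n + 5/2).
Evaluating step by step (a_0 = 1):
  n = 1: D(1) = 1(1 + 5/2) = 7/2; numerator = 3(1) = 3; a_1 = (3)/(7/2) = 6/7
  n = 2: D(2) = 2(2 + 5/2) = 9; numerator = 3(6/7) = 18/7; a_2 = (18/7)/(9) = 2/7
  n = 3: D(3) = 3(3 + 5/2) = 33/2; numerator = 3(2/7) = 6/7; a_3 = (6/7)/(33/2) = 4/77
  n = 4: D(4) = 4(4 + 5/2) = 26; numerator = 3(4/77) = 12/77; a_4 = (12/77)/(26) = 6/1001

r = 1; a_0 = 1; a_1 = 6/7; a_2 = 2/7; a_3 = 4/77; a_4 = 6/1001


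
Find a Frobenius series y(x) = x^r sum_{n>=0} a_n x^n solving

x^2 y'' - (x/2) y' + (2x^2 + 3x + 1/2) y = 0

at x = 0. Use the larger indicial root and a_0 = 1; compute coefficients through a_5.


Write in Frobenius form y'' + (p(x)/x) y' + (q(x)/x^2) y = 0:
  p(x) = -1/2,  q(x) = 2x^2 + 3x + 1/2.
Indicial equation: r(r-1) + (-1/2) r + (1/2) = 0 -> roots r_1 = 1, r_2 = 1/2.
Take r = r_1 = 1. Let y(x) = x^r sum_{n>=0} a_n x^n with a_0 = 1.
Substitute y = x^r sum a_n x^n and match x^{r+n}. The recurrence is
  D(n) a_n + 3 a_{n-1} + 2 a_{n-2} = 0,  where D(n) = (r+n)(r+n-1) + (-1/2)(r+n) + (1/2).
  a_n = [-3 a_{n-1} - 2 a_{n-2}] / D(n).
Since the indicial polynomial factors as (r - r_1)(r - r_2), D(n) = (r_1 + n - r_1)(r_1 + n - r_2) = n(n + 1/2).
Evaluating step by step (a_0 = 1):
  n = 1: D(1) = 1(1 + 1/2) = 3/2; numerator = -3(1) = -3; a_1 = (-3)/(3/2) = -2
  n = 2: D(2) = 2(2 + 1/2) = 5; numerator = -3(-2) - 2(1) = 4; a_2 = (4)/(5) = 4/5
  n = 3: D(3) = 3(3 + 1/2) = 21/2; numerator = -3(4/5) - 2(-2) = 8/5; a_3 = (8/5)/(21/2) = 16/105
  n = 4: D(4) = 4(4 + 1/2) = 18; numerator = -3(16/105) - 2(4/5) = -72/35; a_4 = (-72/35)/(18) = -4/35
  n = 5: D(5) = 5(5 + 1/2) = 55/2; numerator = -3(-4/35) - 2(16/105) = 4/105; a_5 = (4/105)/(55/2) = 8/5775

r = 1; a_0 = 1; a_1 = -2; a_2 = 4/5; a_3 = 16/105; a_4 = -4/35; a_5 = 8/5775


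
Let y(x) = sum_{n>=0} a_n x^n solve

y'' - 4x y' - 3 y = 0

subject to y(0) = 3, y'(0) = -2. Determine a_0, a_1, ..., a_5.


Ansatz: y(x) = sum_{n>=0} a_n x^n, so y'(x) = sum_{n>=1} n a_n x^(n-1) and y''(x) = sum_{n>=2} n(n-1) a_n x^(n-2).
Substitute into P(x) y'' + Q(x) y' + R(x) y = 0 with P(x) = 1, Q(x) = -4x, R(x) = -3, and match powers of x.
Initial conditions: a_0 = 3, a_1 = -2.
Setting the coefficient of each power of x to zero and solving order by order (substituting the coefficients already found):
  x^0: 2 a_2 - 3 a_0 = 0  ->  2 a_2 = 3 a_0 = 9  ->  a_2 = 9/2
  x^1: 6 a_3 - 7 a_1 = 0  ->  6 a_3 = 7 a_1 = -14  ->  a_3 = -7/3
  x^2: 12 a_4 - 11 a_2 = 0  ->  12 a_4 = 11 a_2 = 99/2  ->  a_4 = 33/8
  x^3: 20 a_5 - 15 a_3 = 0  ->  20 a_5 = 15 a_3 = -35  ->  a_5 = -7/4
Truncated series: y(x) = 3 - 2 x + (9/2) x^2 - (7/3) x^3 + (33/8) x^4 - (7/4) x^5 + O(x^6).

a_0 = 3; a_1 = -2; a_2 = 9/2; a_3 = -7/3; a_4 = 33/8; a_5 = -7/4


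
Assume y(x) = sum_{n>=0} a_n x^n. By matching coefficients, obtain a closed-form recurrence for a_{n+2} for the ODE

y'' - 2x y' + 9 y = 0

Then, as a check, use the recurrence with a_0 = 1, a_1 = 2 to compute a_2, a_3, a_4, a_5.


Substitute y = sum_n a_n x^n.
y''(x) has coefficient (n+2)(n+1) a_{n+2} at x^n;
-2 x y'(x) has coefficient -2 n a_n at x^n (shift);
9 y(x) has coefficient 9 a_n at x^n.
Matching x^n: (n+2)(n+1) a_{n+2} + (-2n + 9) a_n = 0.
Thus a_{n+2} = (2n - 9) / ((n+1)(n+2)) * a_n.

Check with a_0 = 1, a_1 = 2 (apply the recurrence for n = 0, 1, 2, 3): a_0 = 1, a_1 = 2, a_2 = -9/2, a_3 = -7/3, a_4 = 15/8, a_5 = 7/20.

a_(n+2) = (2n - 9) / ((n+1)(n+2)) * a_n; check: a_0 = 1, a_1 = 2, a_2 = -9/2, a_3 = -7/3, a_4 = 15/8, a_5 = 7/20


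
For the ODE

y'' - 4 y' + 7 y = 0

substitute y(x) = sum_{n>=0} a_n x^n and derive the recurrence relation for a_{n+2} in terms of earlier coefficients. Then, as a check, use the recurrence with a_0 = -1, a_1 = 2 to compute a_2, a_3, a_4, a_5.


Substitute y = sum_n a_n x^n.
y''(x) has coefficient (n+2)(n+1) a_{n+2} at x^n;
-4 y'(x) has coefficient -4 (n+1) a_{n+1} at x^n;
7 y(x) has coefficient 7 a_n at x^n.
Matching x^n: (n+2)(n+1) a_{n+2} - 4 (n+1) a_{n+1} + 7 a_n = 0.
Thus a_{n+2} = [4 (n+1) a_{n+1} - 7 a_n] / ((n+1)(n+2)).

Check with a_0 = -1, a_1 = 2 (apply the recurrence for n = 0, 1, 2, 3): a_0 = -1, a_1 = 2, a_2 = 15/2, a_3 = 23/3, a_4 = 79/24, a_5 = -1/20.

a_(n+2) = [4 (n+1) a_(n+1) - 7 a_n] / ((n+1)(n+2)); check: a_0 = -1, a_1 = 2, a_2 = 15/2, a_3 = 23/3, a_4 = 79/24, a_5 = -1/20


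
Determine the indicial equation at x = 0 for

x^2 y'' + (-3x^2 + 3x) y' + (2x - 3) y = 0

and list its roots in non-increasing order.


Divide by x^2 to reach normal form y'' + P_1(x) y' + P_2(x) y = 0 with P_1(x) = -3 + 3/x and P_2(x) = 2/x - 3/x^2.
x = 0 is a singular point because the y'-coefficient -3 + 3/x has a pole at x = 0 and the y-coefficient 2/x - 3/x^2 has a pole at x = 0.
It is a regular singular point because x P_1(x) = p(x) = 3 - 3x and x^2 P_2(x) = q(x) = 2x - 3 are polynomials, hence analytic at x = 0.
p(0) = 3,  q(0) = -3.
Indicial equation: r(r-1) + p(0) r + q(0) = 0, i.e. r^2 + (p(0) - 1) r + q(0) = 0, i.e. r^2 + 2 r - 3 = 0.
Discriminant: (2)^2 - 4(-3) = 16, so r = (-2 ± 4)/2.
Solving: r_1 = 1, r_2 = -3.

indicial: r^2 + 2 r - 3 = 0; roots r_1 = 1, r_2 = -3


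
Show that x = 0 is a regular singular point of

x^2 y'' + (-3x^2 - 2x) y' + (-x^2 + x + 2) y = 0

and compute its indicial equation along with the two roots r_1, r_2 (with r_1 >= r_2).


Divide by x^2 to reach normal form y'' + P_1(x) y' + P_2(x) y = 0 with P_1(x) = -3 - 2/x and P_2(x) = -1 + 1/x + 2/x^2.
x = 0 is a singular point because the y'-coefficient -3 - 2/x has a pole at x = 0 and the y-coefficient -1 + 1/x + 2/x^2 has a pole at x = 0.
It is a regular singular point because x P_1(x) = p(x) = -3x - 2 and x^2 P_2(x) = q(x) = -x^2 + x + 2 are polynomials, hence analytic at x = 0.
p(0) = -2,  q(0) = 2.
Indicial equation: r(r-1) + p(0) r + q(0) = 0, i.e. r^2 + (p(0) - 1) r + q(0) = 0, i.e. r^2 - 3 r + 2 = 0.
Discriminant: (-3)^2 - 4(2) = 1, so r = (3 ± 1)/2.
Solving: r_1 = 2, r_2 = 1.

indicial: r^2 - 3 r + 2 = 0; roots r_1 = 2, r_2 = 1


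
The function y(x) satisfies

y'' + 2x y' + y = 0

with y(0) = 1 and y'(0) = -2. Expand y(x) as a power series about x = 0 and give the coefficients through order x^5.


Ansatz: y(x) = sum_{n>=0} a_n x^n, so y'(x) = sum_{n>=1} n a_n x^(n-1) and y''(x) = sum_{n>=2} n(n-1) a_n x^(n-2).
Substitute into P(x) y'' + Q(x) y' + R(x) y = 0 with P(x) = 1, Q(x) = 2x, R(x) = 1, and match powers of x.
Initial conditions: a_0 = 1, a_1 = -2.
Setting the coefficient of each power of x to zero and solving order by order (substituting the coefficients already found):
  x^0: 2 a_2 + a_0 = 0  ->  2 a_2 = -a_0 = -1  ->  a_2 = -1/2
  x^1: 6 a_3 + 3 a_1 = 0  ->  6 a_3 = -3 a_1 = 6  ->  a_3 = 1
  x^2: 12 a_4 + 5 a_2 = 0  ->  12 a_4 = -5 a_2 = 5/2  ->  a_4 = 5/24
  x^3: 20 a_5 + 7 a_3 = 0  ->  20 a_5 = -7 a_3 = -7  ->  a_5 = -7/20
Truncated series: y(x) = 1 - 2 x - (1/2) x^2 + x^3 + (5/24) x^4 - (7/20) x^5 + O(x^6).

a_0 = 1; a_1 = -2; a_2 = -1/2; a_3 = 1; a_4 = 5/24; a_5 = -7/20


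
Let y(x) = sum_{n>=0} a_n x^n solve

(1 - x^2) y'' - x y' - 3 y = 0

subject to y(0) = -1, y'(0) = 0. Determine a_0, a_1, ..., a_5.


Ansatz: y(x) = sum_{n>=0} a_n x^n, so y'(x) = sum_{n>=1} n a_n x^(n-1) and y''(x) = sum_{n>=2} n(n-1) a_n x^(n-2).
Substitute into P(x) y'' + Q(x) y' + R(x) y = 0 with P(x) = 1 - x^2, Q(x) = -x, R(x) = -3, and match powers of x.
Initial conditions: a_0 = -1, a_1 = 0.
Setting the coefficient of each power of x to zero and solving order by order (substituting the coefficients already found):
  x^0: 2 a_2 - 3 a_0 = 0  ->  2 a_2 = 3 a_0 = -3  ->  a_2 = -3/2
  x^1: 6 a_3 - 4 a_1 = 0  ->  6 a_3 = 4 a_1 = 0  ->  a_3 = 0
  x^2: 12 a_4 - 7 a_2 = 0  ->  12 a_4 = 7 a_2 = -21/2  ->  a_4 = -7/8
  x^3: 20 a_5 - 12 a_3 = 0  ->  20 a_5 = 12 a_3 = 0  ->  a_5 = 0
Truncated series: y(x) = -1 - (3/2) x^2 - (7/8) x^4 + O(x^6).

a_0 = -1; a_1 = 0; a_2 = -3/2; a_3 = 0; a_4 = -7/8; a_5 = 0


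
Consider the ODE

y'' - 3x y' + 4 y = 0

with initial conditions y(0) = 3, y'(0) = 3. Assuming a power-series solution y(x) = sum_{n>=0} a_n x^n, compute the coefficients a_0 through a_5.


Ansatz: y(x) = sum_{n>=0} a_n x^n, so y'(x) = sum_{n>=1} n a_n x^(n-1) and y''(x) = sum_{n>=2} n(n-1) a_n x^(n-2).
Substitute into P(x) y'' + Q(x) y' + R(x) y = 0 with P(x) = 1, Q(x) = -3x, R(x) = 4, and match powers of x.
Initial conditions: a_0 = 3, a_1 = 3.
Setting the coefficient of each power of x to zero and solving order by order (substituting the coefficients already found):
  x^0: 2 a_2 + 4 a_0 = 0  ->  2 a_2 = -4 a_0 = -12  ->  a_2 = -6
  x^1: 6 a_3 + a_1 = 0  ->  6 a_3 = -a_1 = -3  ->  a_3 = -1/2
  x^2: 12 a_4 - 2 a_2 = 0  ->  12 a_4 = 2 a_2 = -12  ->  a_4 = -1
  x^3: 20 a_5 - 5 a_3 = 0  ->  20 a_5 = 5 a_3 = -5/2  ->  a_5 = -1/8
Truncated series: y(x) = 3 + 3 x - 6 x^2 - (1/2) x^3 - x^4 - (1/8) x^5 + O(x^6).

a_0 = 3; a_1 = 3; a_2 = -6; a_3 = -1/2; a_4 = -1; a_5 = -1/8


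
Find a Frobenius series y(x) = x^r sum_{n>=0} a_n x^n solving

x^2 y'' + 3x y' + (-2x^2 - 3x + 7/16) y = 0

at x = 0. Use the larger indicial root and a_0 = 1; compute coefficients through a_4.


Write in Frobenius form y'' + (p(x)/x) y' + (q(x)/x^2) y = 0:
  p(x) = 3,  q(x) = -2x^2 - 3x + 7/16.
Indicial equation: r(r-1) + (3) r + (7/16) = 0 -> roots r_1 = -1/4, r_2 = -7/4.
Take r = r_1 = -1/4. Let y(x) = x^r sum_{n>=0} a_n x^n with a_0 = 1.
Substitute y = x^r sum a_n x^n and match x^{r+n}. The recurrence is
  D(n) a_n - 3 a_{n-1} - 2 a_{n-2} = 0,  where D(n) = (r+n)(r+n-1) + (3)(r+n) + (7/16).
  a_n = [3 a_{n-1} + 2 a_{n-2}] / D(n).
Since the indicial polynomial factors as (r - r_1)(r - r_2), D(n) = (r_1 + n - r_1)(r_1 + n - r_2) = n(n + 3/2).
Evaluating step by step (a_0 = 1):
  n = 1: D(1) = 1(1 + 3/2) = 5/2; numerator = 3(1) = 3; a_1 = (3)/(5/2) = 6/5
  n = 2: D(2) = 2(2 + 3/2) = 7; numerator = 3(6/5) + 2(1) = 28/5; a_2 = (28/5)/(7) = 4/5
  n = 3: D(3) = 3(3 + 3/2) = 27/2; numerator = 3(4/5) + 2(6/5) = 24/5; a_3 = (24/5)/(27/2) = 16/45
  n = 4: D(4) = 4(4 + 3/2) = 22; numerator = 3(16/45) + 2(4/5) = 8/3; a_4 = (8/3)/(22) = 4/33

r = -1/4; a_0 = 1; a_1 = 6/5; a_2 = 4/5; a_3 = 16/45; a_4 = 4/33


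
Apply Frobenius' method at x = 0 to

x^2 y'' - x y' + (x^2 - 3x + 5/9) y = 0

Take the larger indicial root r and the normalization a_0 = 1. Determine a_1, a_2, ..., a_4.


Write in Frobenius form y'' + (p(x)/x) y' + (q(x)/x^2) y = 0:
  p(x) = -1,  q(x) = x^2 - 3x + 5/9.
Indicial equation: r(r-1) + (-1) r + (5/9) = 0 -> roots r_1 = 5/3, r_2 = 1/3.
Take r = r_1 = 5/3. Let y(x) = x^r sum_{n>=0} a_n x^n with a_0 = 1.
Substitute y = x^r sum a_n x^n and match x^{r+n}. The recurrence is
  D(n) a_n - 3 a_{n-1} + 1 a_{n-2} = 0,  where D(n) = (r+n)(r+n-1) + (-1)(r+n) + (5/9).
  a_n = [3 a_{n-1} - 1 a_{n-2}] / D(n).
Since the indicial polynomial factors as (r - r_1)(r - r_2), D(n) = (r_1 + n - r_1)(r_1 + n - r_2) = n(n + 4/3).
Evaluating step by step (a_0 = 1):
  n = 1: D(1) = 1(1 + 4/3) = 7/3; numerator = 3(1) = 3; a_1 = (3)/(7/3) = 9/7
  n = 2: D(2) = 2(2 + 4/3) = 20/3; numerator = 3(9/7) - 1(1) = 20/7; a_2 = (20/7)/(20/3) = 3/7
  n = 3: D(3) = 3(3 + 4/3) = 13; numerator = 3(3/7) - 1(9/7) = 0; a_3 = (0)/(13) = 0
  n = 4: D(4) = 4(4 + 4/3) = 64/3; numerator = 3(0) - 1(3/7) = -3/7; a_4 = (-3/7)/(64/3) = -9/448

r = 5/3; a_0 = 1; a_1 = 9/7; a_2 = 3/7; a_3 = 0; a_4 = -9/448


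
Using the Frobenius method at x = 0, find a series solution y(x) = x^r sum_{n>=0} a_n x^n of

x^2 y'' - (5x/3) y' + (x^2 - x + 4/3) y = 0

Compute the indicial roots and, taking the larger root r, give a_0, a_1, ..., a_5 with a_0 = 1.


Write in Frobenius form y'' + (p(x)/x) y' + (q(x)/x^2) y = 0:
  p(x) = -5/3,  q(x) = x^2 - x + 4/3.
Indicial equation: r(r-1) + (-5/3) r + (4/3) = 0 -> roots r_1 = 2, r_2 = 2/3.
Take r = r_1 = 2. Let y(x) = x^r sum_{n>=0} a_n x^n with a_0 = 1.
Substitute y = x^r sum a_n x^n and match x^{r+n}. The recurrence is
  D(n) a_n - 1 a_{n-1} + 1 a_{n-2} = 0,  where D(n) = (r+n)(r+n-1) + (-5/3)(r+n) + (4/3).
  a_n = [1 a_{n-1} - 1 a_{n-2}] / D(n).
Since the indicial polynomial factors as (r - r_1)(r - r_2), D(n) = (r_1 + n - r_1)(r_1 + n - r_2) = n(n + 4/3).
Evaluating step by step (a_0 = 1):
  n = 1: D(1) = 1(1 + 4/3) = 7/3; numerator = 1(1) = 1; a_1 = (1)/(7/3) = 3/7
  n = 2: D(2) = 2(2 + 4/3) = 20/3; numerator = 1(3/7) - 1(1) = -4/7; a_2 = (-4/7)/(20/3) = -3/35
  n = 3: D(3) = 3(3 + 4/3) = 13; numerator = 1(-3/35) - 1(3/7) = -18/35; a_3 = (-18/35)/(13) = -18/455
  n = 4: D(4) = 4(4 + 4/3) = 64/3; numerator = 1(-18/455) - 1(-3/35) = 3/65; a_4 = (3/65)/(64/3) = 9/4160
  n = 5: D(5) = 5(5 + 4/3) = 95/3; numerator = 1(9/4160) - 1(-18/455) = 243/5824; a_5 = (243/5824)/(95/3) = 729/553280

r = 2; a_0 = 1; a_1 = 3/7; a_2 = -3/35; a_3 = -18/455; a_4 = 9/4160; a_5 = 729/553280


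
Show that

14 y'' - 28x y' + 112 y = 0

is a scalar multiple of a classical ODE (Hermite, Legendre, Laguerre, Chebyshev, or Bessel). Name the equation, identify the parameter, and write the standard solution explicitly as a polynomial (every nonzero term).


All three coefficients share the factor 14; dividing through by 14 gives  y'' - 2x y' + 8 y = 0.
This matches the Hermite equation y'' - 2x y' + 2n y = 0 with 2n = 8, so n = 4; the polynomial solution is H_4(x).
With y = sum_k a_k x^k, matching x^k gives (k+2)(k+1) a_{k+2} = 2(k - n) a_k = 2(k - 4) a_k. The right side vanishes at k = 4, so the series with the parity of 4 terminates at degree 4.
Standard normalization: leading coefficient of H_n is 2^n, so a_4 = 2^4 = 16. Work downward with a_k = (k+1)(k+2) a_{k+2} / (2(k - n)):
  a_2 = (3)(4)(16) / (2(2 - 4)) = 192/(-4) = -48
  a_0 = (1)(2)(-48) / (2(0 - 4)) = -96/(-8) = 12
Hence H_4(x) = 16 x^4 - 48 x^2 + 12.

H_4(x); series = 16 x^4 - 48 x^2 + 12


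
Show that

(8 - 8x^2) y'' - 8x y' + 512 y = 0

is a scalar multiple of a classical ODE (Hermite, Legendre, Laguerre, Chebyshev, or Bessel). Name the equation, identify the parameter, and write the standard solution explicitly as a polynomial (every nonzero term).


All three coefficients share the factor 8; dividing through by 8 gives  (1 - x^2) y'' - x y' + 64 y = 0.
This matches the Chebyshev equation (1 - x^2) y'' - x y' + n^2 y = 0 (note the -x y' term, not -2x y') with n^2 = 64, so n = 8; the polynomial solution is T_8(x).
With y = sum_k a_k x^k, matching x^k gives (k+2)(k+1) a_{k+2} = (k^2 - n^2) a_k = (k - 8)(k + 8) a_k. The right side vanishes at k = 8, so the series with the parity of 8 terminates at degree 8.
Standard normalization: leading coefficient of T_n is 2^(n-1), so a_8 = 2^7 = 128. Work downward with a_k = (k+1)(k+2) a_{k+2} / ((k - 8)(k + 8)):
  a_6 = (7)(8)(128) / ((6 - 8)(6 + 8)) = 7168/(-28) = -256
  a_4 = (5)(6)(-256) / ((4 - 8)(4 + 8)) = -7680/(-48) = 160
  a_2 = (3)(4)(160) / ((2 - 8)(2 + 8)) = 1920/(-60) = -32
  a_0 = (1)(2)(-32) / ((0 - 8)(0 + 8)) = -64/(-64) = 1
Hence T_8(x) = 128 x^8 - 256 x^6 + 160 x^4 - 32 x^2 + 1.

T_8(x); series = 128 x^8 - 256 x^6 + 160 x^4 - 32 x^2 + 1


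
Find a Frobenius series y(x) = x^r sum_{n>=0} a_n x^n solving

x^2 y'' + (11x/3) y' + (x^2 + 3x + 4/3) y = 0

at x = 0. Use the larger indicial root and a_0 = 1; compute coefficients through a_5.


Write in Frobenius form y'' + (p(x)/x) y' + (q(x)/x^2) y = 0:
  p(x) = 11/3,  q(x) = x^2 + 3x + 4/3.
Indicial equation: r(r-1) + (11/3) r + (4/3) = 0 -> roots r_1 = -2/3, r_2 = -2.
Take r = r_1 = -2/3. Let y(x) = x^r sum_{n>=0} a_n x^n with a_0 = 1.
Substitute y = x^r sum a_n x^n and match x^{r+n}. The recurrence is
  D(n) a_n + 3 a_{n-1} + 1 a_{n-2} = 0,  where D(n) = (r+n)(r+n-1) + (11/3)(r+n) + (4/3).
  a_n = [-3 a_{n-1} - 1 a_{n-2}] / D(n).
Since the indicial polynomial factors as (r - r_1)(r - r_2), D(n) = (r_1 + n - r_1)(r_1 + n - r_2) = n(n + 4/3).
Evaluating step by step (a_0 = 1):
  n = 1: D(1) = 1(1 + 4/3) = 7/3; numerator = -3(1) = -3; a_1 = (-3)/(7/3) = -9/7
  n = 2: D(2) = 2(2 + 4/3) = 20/3; numerator = -3(-9/7) - 1(1) = 20/7; a_2 = (20/7)/(20/3) = 3/7
  n = 3: D(3) = 3(3 + 4/3) = 13; numerator = -3(3/7) - 1(-9/7) = 0; a_3 = (0)/(13) = 0
  n = 4: D(4) = 4(4 + 4/3) = 64/3; numerator = -3(0) - 1(3/7) = -3/7; a_4 = (-3/7)/(64/3) = -9/448
  n = 5: D(5) = 5(5 + 4/3) = 95/3; numerator = -3(-9/448) - 1(0) = 27/448; a_5 = (27/448)/(95/3) = 81/42560

r = -2/3; a_0 = 1; a_1 = -9/7; a_2 = 3/7; a_3 = 0; a_4 = -9/448; a_5 = 81/42560


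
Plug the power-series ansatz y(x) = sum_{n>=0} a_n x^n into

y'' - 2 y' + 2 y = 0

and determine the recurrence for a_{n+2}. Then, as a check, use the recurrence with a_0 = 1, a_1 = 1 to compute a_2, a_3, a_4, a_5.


Substitute y = sum_n a_n x^n.
y''(x) has coefficient (n+2)(n+1) a_{n+2} at x^n;
-2 y'(x) has coefficient -2 (n+1) a_{n+1} at x^n;
2 y(x) has coefficient 2 a_n at x^n.
Matching x^n: (n+2)(n+1) a_{n+2} - 2 (n+1) a_{n+1} + 2 a_n = 0.
Thus a_{n+2} = [2 (n+1) a_{n+1} - 2 a_n] / ((n+1)(n+2)).

Check with a_0 = 1, a_1 = 1 (apply the recurrence for n = 0, 1, 2, 3): a_0 = 1, a_1 = 1, a_2 = 0, a_3 = -1/3, a_4 = -1/6, a_5 = -1/30.

a_(n+2) = [2 (n+1) a_(n+1) - 2 a_n] / ((n+1)(n+2)); check: a_0 = 1, a_1 = 1, a_2 = 0, a_3 = -1/3, a_4 = -1/6, a_5 = -1/30


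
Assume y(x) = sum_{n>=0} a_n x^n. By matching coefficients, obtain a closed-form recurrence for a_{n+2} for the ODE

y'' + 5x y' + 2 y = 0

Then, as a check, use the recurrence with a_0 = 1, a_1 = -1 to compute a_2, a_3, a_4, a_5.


Substitute y = sum_n a_n x^n.
y''(x) has coefficient (n+2)(n+1) a_{n+2} at x^n;
5 x y'(x) has coefficient 5 n a_n at x^n (shift);
2 y(x) has coefficient 2 a_n at x^n.
Matching x^n: (n+2)(n+1) a_{n+2} + (5n + 2) a_n = 0.
Thus a_{n+2} = (-5n - 2) / ((n+1)(n+2)) * a_n.

Check with a_0 = 1, a_1 = -1 (apply the recurrence for n = 0, 1, 2, 3): a_0 = 1, a_1 = -1, a_2 = -1, a_3 = 7/6, a_4 = 1, a_5 = -119/120.

a_(n+2) = (-5n - 2) / ((n+1)(n+2)) * a_n; check: a_0 = 1, a_1 = -1, a_2 = -1, a_3 = 7/6, a_4 = 1, a_5 = -119/120


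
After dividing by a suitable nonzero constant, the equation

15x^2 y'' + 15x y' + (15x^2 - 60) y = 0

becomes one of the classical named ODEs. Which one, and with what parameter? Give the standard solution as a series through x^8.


All three coefficients share the factor 15; dividing through by 15 gives  x^2 y'' + x y' + (x^2 - 4) y = 0.
This matches the Bessel equation x^2 y'' + x y' + (x^2 - nu^2) y = 0 with nu^2 = 4, so nu = 2; the solution bounded at x = 0 is J_2(x).
Frobenius at x = 0: indicial roots ±nu; for r = nu the recurrence k(k + 2nu) c_k = -c_{k-2} gives the standard series J_nu(x) = sum_{k>=0} (-1)^k / (k! (k+nu)!) (x/2)^(2k+nu). Evaluate the first 4 terms:
  k = 0: (-1)^0 / (0! * 2! * 2^2) x^2 = 1/(1*2*4) x^2 = (1/8) x^2
  k = 1: (-1)^1 / (1! * 3! * 2^4) x^4 = -1/(1*6*16) x^4 = (-1/96) x^4
  k = 2: (-1)^2 / (2! * 4! * 2^6) x^6 = 1/(2*24*64) x^6 = (1/3072) x^6
  k = 3: (-1)^3 / (3! * 5! * 2^8) x^8 = -1/(6*120*256) x^8 = (-1/184320) x^8
Hence J_2(x) = -x^8/184320 + x^6/3072 - x^4/96 + x^2/8 + ....

J_2(x); series = -x^8/184320 + x^6/3072 - x^4/96 + x^2/8


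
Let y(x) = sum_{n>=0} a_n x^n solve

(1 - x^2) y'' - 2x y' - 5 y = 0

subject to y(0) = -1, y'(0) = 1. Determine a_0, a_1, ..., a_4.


Ansatz: y(x) = sum_{n>=0} a_n x^n, so y'(x) = sum_{n>=1} n a_n x^(n-1) and y''(x) = sum_{n>=2} n(n-1) a_n x^(n-2).
Substitute into P(x) y'' + Q(x) y' + R(x) y = 0 with P(x) = 1 - x^2, Q(x) = -2x, R(x) = -5, and match powers of x.
Initial conditions: a_0 = -1, a_1 = 1.
Setting the coefficient of each power of x to zero and solving order by order (substituting the coefficients already found):
  x^0: 2 a_2 - 5 a_0 = 0  ->  2 a_2 = 5 a_0 = -5  ->  a_2 = -5/2
  x^1: 6 a_3 - 7 a_1 = 0  ->  6 a_3 = 7 a_1 = 7  ->  a_3 = 7/6
  x^2: 12 a_4 - 11 a_2 = 0  ->  12 a_4 = 11 a_2 = -55/2  ->  a_4 = -55/24
Truncated series: y(x) = -1 + x - (5/2) x^2 + (7/6) x^3 - (55/24) x^4 + O(x^5).

a_0 = -1; a_1 = 1; a_2 = -5/2; a_3 = 7/6; a_4 = -55/24


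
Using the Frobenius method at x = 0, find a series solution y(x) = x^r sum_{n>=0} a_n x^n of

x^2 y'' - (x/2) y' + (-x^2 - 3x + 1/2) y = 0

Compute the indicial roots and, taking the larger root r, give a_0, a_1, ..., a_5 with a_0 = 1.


Write in Frobenius form y'' + (p(x)/x) y' + (q(x)/x^2) y = 0:
  p(x) = -1/2,  q(x) = -x^2 - 3x + 1/2.
Indicial equation: r(r-1) + (-1/2) r + (1/2) = 0 -> roots r_1 = 1, r_2 = 1/2.
Take r = r_1 = 1. Let y(x) = x^r sum_{n>=0} a_n x^n with a_0 = 1.
Substitute y = x^r sum a_n x^n and match x^{r+n}. The recurrence is
  D(n) a_n - 3 a_{n-1} - 1 a_{n-2} = 0,  where D(n) = (r+n)(r+n-1) + (-1/2)(r+n) + (1/2).
  a_n = [3 a_{n-1} + 1 a_{n-2}] / D(n).
Since the indicial polynomial factors as (r - r_1)(r - r_2), D(n) = (r_1 + n - r_1)(r_1 + n - r_2) = n(n + 1/2).
Evaluating step by step (a_0 = 1):
  n = 1: D(1) = 1(1 + 1/2) = 3/2; numerator = 3(1) = 3; a_1 = (3)/(3/2) = 2
  n = 2: D(2) = 2(2 + 1/2) = 5; numerator = 3(2) + 1(1) = 7; a_2 = (7)/(5) = 7/5
  n = 3: D(3) = 3(3 + 1/2) = 21/2; numerator = 3(7/5) + 1(2) = 31/5; a_3 = (31/5)/(21/2) = 62/105
  n = 4: D(4) = 4(4 + 1/2) = 18; numerator = 3(62/105) + 1(7/5) = 111/35; a_4 = (111/35)/(18) = 37/210
  n = 5: D(5) = 5(5 + 1/2) = 55/2; numerator = 3(37/210) + 1(62/105) = 47/42; a_5 = (47/42)/(55/2) = 47/1155

r = 1; a_0 = 1; a_1 = 2; a_2 = 7/5; a_3 = 62/105; a_4 = 37/210; a_5 = 47/1155


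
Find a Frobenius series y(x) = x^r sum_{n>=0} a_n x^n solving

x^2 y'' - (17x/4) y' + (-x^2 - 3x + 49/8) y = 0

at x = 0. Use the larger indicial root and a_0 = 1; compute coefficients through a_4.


Write in Frobenius form y'' + (p(x)/x) y' + (q(x)/x^2) y = 0:
  p(x) = -17/4,  q(x) = -x^2 - 3x + 49/8.
Indicial equation: r(r-1) + (-17/4) r + (49/8) = 0 -> roots r_1 = 7/2, r_2 = 7/4.
Take r = r_1 = 7/2. Let y(x) = x^r sum_{n>=0} a_n x^n with a_0 = 1.
Substitute y = x^r sum a_n x^n and match x^{r+n}. The recurrence is
  D(n) a_n - 3 a_{n-1} - 1 a_{n-2} = 0,  where D(n) = (r+n)(r+n-1) + (-17/4)(r+n) + (49/8).
  a_n = [3 a_{n-1} + 1 a_{n-2}] / D(n).
Since the indicial polynomial factors as (r - r_1)(r - r_2), D(n) = (r_1 + n - r_1)(r_1 + n - r_2) = n(n + 7/4).
Evaluating step by step (a_0 = 1):
  n = 1: D(1) = 1(1 + 7/4) = 11/4; numerator = 3(1) = 3; a_1 = (3)/(11/4) = 12/11
  n = 2: D(2) = 2(2 + 7/4) = 15/2; numerator = 3(12/11) + 1(1) = 47/11; a_2 = (47/11)/(15/2) = 94/165
  n = 3: D(3) = 3(3 + 7/4) = 57/4; numerator = 3(94/165) + 1(12/11) = 14/5; a_3 = (14/5)/(57/4) = 56/285
  n = 4: D(4) = 4(4 + 7/4) = 23; numerator = 3(56/285) + 1(94/165) = 3634/3135; a_4 = (3634/3135)/(23) = 158/3135

r = 7/2; a_0 = 1; a_1 = 12/11; a_2 = 94/165; a_3 = 56/285; a_4 = 158/3135


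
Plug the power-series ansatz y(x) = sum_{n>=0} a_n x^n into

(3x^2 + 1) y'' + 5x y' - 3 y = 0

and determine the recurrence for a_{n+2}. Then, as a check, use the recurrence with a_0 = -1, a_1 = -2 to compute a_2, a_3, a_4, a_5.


Substitute y = sum_n a_n x^n.
(1 + 3 x^2) y'' contributes (n+2)(n+1) a_{n+2} + 3 n(n-1) a_n at x^n.
5 x y'(x) contributes 5 n a_n at x^n.
-3 y(x) contributes -3 a_n at x^n.
Matching x^n: (n+2)(n+1) a_{n+2} + (3 n(n-1) + 5 n - 3) a_n = 0.
Thus a_{n+2} = (-3 n(n-1) - 5 n + 3) / ((n+1)(n+2)) * a_n.

Check with a_0 = -1, a_1 = -2 (apply the recurrence for n = 0, 1, 2, 3): a_0 = -1, a_1 = -2, a_2 = -3/2, a_3 = 2/3, a_4 = 13/8, a_5 = -1.

a_(n+2) = (-3 n(n-1) - 5 n + 3) / ((n+1)(n+2)) * a_n; check: a_0 = -1, a_1 = -2, a_2 = -3/2, a_3 = 2/3, a_4 = 13/8, a_5 = -1


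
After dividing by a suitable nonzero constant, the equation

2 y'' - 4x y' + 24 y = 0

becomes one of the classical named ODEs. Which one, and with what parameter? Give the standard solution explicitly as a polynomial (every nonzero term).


All three coefficients share the factor 2; dividing through by 2 gives  y'' - 2x y' + 12 y = 0.
This matches the Hermite equation y'' - 2x y' + 2n y = 0 with 2n = 12, so n = 6; the polynomial solution is H_6(x).
With y = sum_k a_k x^k, matching x^k gives (k+2)(k+1) a_{k+2} = 2(k - n) a_k = 2(k - 6) a_k. The right side vanishes at k = 6, so the series with the parity of 6 terminates at degree 6.
Standard normalization: leading coefficient of H_n is 2^n, so a_6 = 2^6 = 64. Work downward with a_k = (k+1)(k+2) a_{k+2} / (2(k - n)):
  a_4 = (5)(6)(64) / (2(4 - 6)) = 1920/(-4) = -480
  a_2 = (3)(4)(-480) / (2(2 - 6)) = -5760/(-8) = 720
  a_0 = (1)(2)(720) / (2(0 - 6)) = 1440/(-12) = -120
Hence H_6(x) = 64 x^6 - 480 x^4 + 720 x^2 - 120.

H_6(x); series = 64 x^6 - 480 x^4 + 720 x^2 - 120


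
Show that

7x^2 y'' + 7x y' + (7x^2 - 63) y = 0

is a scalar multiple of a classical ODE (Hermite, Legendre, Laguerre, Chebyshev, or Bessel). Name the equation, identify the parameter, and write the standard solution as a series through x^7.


All three coefficients share the factor 7; dividing through by 7 gives  x^2 y'' + x y' + (x^2 - 9) y = 0.
This matches the Bessel equation x^2 y'' + x y' + (x^2 - nu^2) y = 0 with nu^2 = 9, so nu = 3; the solution bounded at x = 0 is J_3(x).
Frobenius at x = 0: indicial roots ±nu; for r = nu the recurrence k(k + 2nu) c_k = -c_{k-2} gives the standard series J_nu(x) = sum_{k>=0} (-1)^k / (k! (k+nu)!) (x/2)^(2k+nu). Evaluate the first 3 terms:
  k = 0: (-1)^0 / (0! * 3! * 2^3) x^3 = 1/(1*6*8) x^3 = (1/48) x^3
  k = 1: (-1)^1 / (1! * 4! * 2^5) x^5 = -1/(1*24*32) x^5 = (-1/768) x^5
  k = 2: (-1)^2 / (2! * 5! * 2^7) x^7 = 1/(2*120*128) x^7 = (1/30720) x^7
Hence J_3(x) = x^7/30720 - x^5/768 + x^3/48 + ....

J_3(x); series = x^7/30720 - x^5/768 + x^3/48


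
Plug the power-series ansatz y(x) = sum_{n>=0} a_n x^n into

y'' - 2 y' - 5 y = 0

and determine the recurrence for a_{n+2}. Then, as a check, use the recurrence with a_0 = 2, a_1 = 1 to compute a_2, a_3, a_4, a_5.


Substitute y = sum_n a_n x^n.
y''(x) has coefficient (n+2)(n+1) a_{n+2} at x^n;
-2 y'(x) has coefficient -2 (n+1) a_{n+1} at x^n;
-5 y(x) has coefficient -5 a_n at x^n.
Matching x^n: (n+2)(n+1) a_{n+2} - 2 (n+1) a_{n+1} - 5 a_n = 0.
Thus a_{n+2} = [2 (n+1) a_{n+1} + 5 a_n] / ((n+1)(n+2)).

Check with a_0 = 2, a_1 = 1 (apply the recurrence for n = 0, 1, 2, 3): a_0 = 2, a_1 = 1, a_2 = 6, a_3 = 29/6, a_4 = 59/12, a_5 = 127/40.

a_(n+2) = [2 (n+1) a_(n+1) + 5 a_n] / ((n+1)(n+2)); check: a_0 = 2, a_1 = 1, a_2 = 6, a_3 = 29/6, a_4 = 59/12, a_5 = 127/40


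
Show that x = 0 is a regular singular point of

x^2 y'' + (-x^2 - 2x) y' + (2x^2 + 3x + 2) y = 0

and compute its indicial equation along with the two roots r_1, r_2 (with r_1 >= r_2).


Divide by x^2 to reach normal form y'' + P_1(x) y' + P_2(x) y = 0 with P_1(x) = -1 - 2/x and P_2(x) = 2 + 3/x + 2/x^2.
x = 0 is a singular point because the y'-coefficient -1 - 2/x has a pole at x = 0 and the y-coefficient 2 + 3/x + 2/x^2 has a pole at x = 0.
It is a regular singular point because x P_1(x) = p(x) = -x - 2 and x^2 P_2(x) = q(x) = 2x^2 + 3x + 2 are polynomials, hence analytic at x = 0.
p(0) = -2,  q(0) = 2.
Indicial equation: r(r-1) + p(0) r + q(0) = 0, i.e. r^2 + (p(0) - 1) r + q(0) = 0, i.e. r^2 - 3 r + 2 = 0.
Discriminant: (-3)^2 - 4(2) = 1, so r = (3 ± 1)/2.
Solving: r_1 = 2, r_2 = 1.

indicial: r^2 - 3 r + 2 = 0; roots r_1 = 2, r_2 = 1


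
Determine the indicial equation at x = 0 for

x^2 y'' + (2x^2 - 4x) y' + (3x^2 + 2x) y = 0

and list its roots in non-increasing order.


Divide by x^2 to reach normal form y'' + P_1(x) y' + P_2(x) y = 0 with P_1(x) = 2 - 4/x and P_2(x) = 3 + 2/x.
x = 0 is a singular point because the y'-coefficient 2 - 4/x has a pole at x = 0 and the y-coefficient 3 + 2/x has a pole at x = 0.
It is a regular singular point because x P_1(x) = p(x) = 2x - 4 and x^2 P_2(x) = q(x) = 3x^2 + 2x are polynomials, hence analytic at x = 0.
p(0) = -4,  q(0) = 0.
Indicial equation: r(r-1) + p(0) r + q(0) = 0, i.e. r^2 + (p(0) - 1) r + q(0) = 0, i.e. r^2 - 5 r = 0.
Discriminant: (-5)^2 - 4(0) = 25, so r = (5 ± 5)/2.
Solving: r_1 = 5, r_2 = 0.

indicial: r^2 - 5 r = 0; roots r_1 = 5, r_2 = 0


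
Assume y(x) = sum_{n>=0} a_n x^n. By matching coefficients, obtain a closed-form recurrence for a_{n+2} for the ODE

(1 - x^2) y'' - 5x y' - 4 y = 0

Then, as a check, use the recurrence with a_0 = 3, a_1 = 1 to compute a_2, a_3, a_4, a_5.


Substitute y = sum_n a_n x^n.
(1 - 1 x^2) y'' contributes (n+2)(n+1) a_{n+2} - n(n-1) a_n at x^n.
-5 x y'(x) contributes -5 n a_n at x^n.
-4 y(x) contributes -4 a_n at x^n.
Matching x^n: (n+2)(n+1) a_{n+2} + (-n(n-1) - 5 n - 4) a_n = 0.
Thus a_{n+2} = (n(n-1) + 5 n + 4) / ((n+1)(n+2)) * a_n.

Check with a_0 = 3, a_1 = 1 (apply the recurrence for n = 0, 1, 2, 3): a_0 = 3, a_1 = 1, a_2 = 6, a_3 = 3/2, a_4 = 8, a_5 = 15/8.

a_(n+2) = (n(n-1) + 5 n + 4) / ((n+1)(n+2)) * a_n; check: a_0 = 3, a_1 = 1, a_2 = 6, a_3 = 3/2, a_4 = 8, a_5 = 15/8


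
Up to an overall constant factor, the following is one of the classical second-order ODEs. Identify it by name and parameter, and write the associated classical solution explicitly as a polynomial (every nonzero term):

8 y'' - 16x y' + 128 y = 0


All three coefficients share the factor 8; dividing through by 8 gives  y'' - 2x y' + 16 y = 0.
This matches the Hermite equation y'' - 2x y' + 2n y = 0 with 2n = 16, so n = 8; the polynomial solution is H_8(x).
With y = sum_k a_k x^k, matching x^k gives (k+2)(k+1) a_{k+2} = 2(k - n) a_k = 2(k - 8) a_k. The right side vanishes at k = 8, so the series with the parity of 8 terminates at degree 8.
Standard normalization: leading coefficient of H_n is 2^n, so a_8 = 2^8 = 256. Work downward with a_k = (k+1)(k+2) a_{k+2} / (2(k - n)):
  a_6 = (7)(8)(256) / (2(6 - 8)) = 14336/(-4) = -3584
  a_4 = (5)(6)(-3584) / (2(4 - 8)) = -107520/(-8) = 13440
  a_2 = (3)(4)(13440) / (2(2 - 8)) = 161280/(-12) = -13440
  a_0 = (1)(2)(-13440) / (2(0 - 8)) = -26880/(-16) = 1680
Hence H_8(x) = 256 x^8 - 3584 x^6 + 13440 x^4 - 13440 x^2 + 1680.

H_8(x); series = 256 x^8 - 3584 x^6 + 13440 x^4 - 13440 x^2 + 1680


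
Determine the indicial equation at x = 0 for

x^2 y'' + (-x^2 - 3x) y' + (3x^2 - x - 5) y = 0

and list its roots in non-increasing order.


Divide by x^2 to reach normal form y'' + P_1(x) y' + P_2(x) y = 0 with P_1(x) = -1 - 3/x and P_2(x) = 3 - 1/x - 5/x^2.
x = 0 is a singular point because the y'-coefficient -1 - 3/x has a pole at x = 0 and the y-coefficient 3 - 1/x - 5/x^2 has a pole at x = 0.
It is a regular singular point because x P_1(x) = p(x) = -x - 3 and x^2 P_2(x) = q(x) = 3x^2 - x - 5 are polynomials, hence analytic at x = 0.
p(0) = -3,  q(0) = -5.
Indicial equation: r(r-1) + p(0) r + q(0) = 0, i.e. r^2 + (p(0) - 1) r + q(0) = 0, i.e. r^2 - 4 r - 5 = 0.
Discriminant: (-4)^2 - 4(-5) = 36, so r = (4 ± 6)/2.
Solving: r_1 = 5, r_2 = -1.

indicial: r^2 - 4 r - 5 = 0; roots r_1 = 5, r_2 = -1


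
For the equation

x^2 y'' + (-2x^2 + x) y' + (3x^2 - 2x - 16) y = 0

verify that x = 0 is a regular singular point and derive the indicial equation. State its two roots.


Divide by x^2 to reach normal form y'' + P_1(x) y' + P_2(x) y = 0 with P_1(x) = -2 + 1/x and P_2(x) = 3 - 2/x - 16/x^2.
x = 0 is a singular point because the y'-coefficient -2 + 1/x has a pole at x = 0 and the y-coefficient 3 - 2/x - 16/x^2 has a pole at x = 0.
It is a regular singular point because x P_1(x) = p(x) = 1 - 2x and x^2 P_2(x) = q(x) = 3x^2 - 2x - 16 are polynomials, hence analytic at x = 0.
p(0) = 1,  q(0) = -16.
Indicial equation: r(r-1) + p(0) r + q(0) = 0, i.e. r^2 + (p(0) - 1) r + q(0) = 0, i.e. r^2 - 16 = 0.
Discriminant: (0)^2 - 4(-16) = 64, so r = (0 ± 8)/2.
Solving: r_1 = 4, r_2 = -4.

indicial: r^2 - 16 = 0; roots r_1 = 4, r_2 = -4


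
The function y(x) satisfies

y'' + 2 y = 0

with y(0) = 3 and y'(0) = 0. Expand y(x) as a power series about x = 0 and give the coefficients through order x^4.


Ansatz: y(x) = sum_{n>=0} a_n x^n, so y'(x) = sum_{n>=1} n a_n x^(n-1) and y''(x) = sum_{n>=2} n(n-1) a_n x^(n-2).
Substitute into P(x) y'' + Q(x) y' + R(x) y = 0 with P(x) = 1, Q(x) = 0, R(x) = 2, and match powers of x.
Initial conditions: a_0 = 3, a_1 = 0.
Setting the coefficient of each power of x to zero and solving order by order (substituting the coefficients already found):
  x^0: 2 a_2 + 2 a_0 = 0  ->  2 a_2 = -2 a_0 = -6  ->  a_2 = -3
  x^1: 6 a_3 + 2 a_1 = 0  ->  6 a_3 = -2 a_1 = 0  ->  a_3 = 0
  x^2: 12 a_4 + 2 a_2 = 0  ->  12 a_4 = -2 a_2 = 6  ->  a_4 = 1/2
Truncated series: y(x) = 3 - 3 x^2 + (1/2) x^4 + O(x^5).

a_0 = 3; a_1 = 0; a_2 = -3; a_3 = 0; a_4 = 1/2


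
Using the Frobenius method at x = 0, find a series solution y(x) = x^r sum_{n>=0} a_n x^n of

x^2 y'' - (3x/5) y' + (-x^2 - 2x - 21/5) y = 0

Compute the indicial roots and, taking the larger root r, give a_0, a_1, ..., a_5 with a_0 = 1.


Write in Frobenius form y'' + (p(x)/x) y' + (q(x)/x^2) y = 0:
  p(x) = -3/5,  q(x) = -x^2 - 2x - 21/5.
Indicial equation: r(r-1) + (-3/5) r + (-21/5) = 0 -> roots r_1 = 3, r_2 = -7/5.
Take r = r_1 = 3. Let y(x) = x^r sum_{n>=0} a_n x^n with a_0 = 1.
Substitute y = x^r sum a_n x^n and match x^{r+n}. The recurrence is
  D(n) a_n - 2 a_{n-1} - 1 a_{n-2} = 0,  where D(n) = (r+n)(r+n-1) + (-3/5)(r+n) + (-21/5).
  a_n = [2 a_{n-1} + 1 a_{n-2}] / D(n).
Since the indicial polynomial factors as (r - r_1)(r - r_2), D(n) = (r_1 + n - r_1)(r_1 + n - r_2) = n(n + 22/5).
Evaluating step by step (a_0 = 1):
  n = 1: D(1) = 1(1 + 22/5) = 27/5; numerator = 2(1) = 2; a_1 = (2)/(27/5) = 10/27
  n = 2: D(2) = 2(2 + 22/5) = 64/5; numerator = 2(10/27) + 1(1) = 47/27; a_2 = (47/27)/(64/5) = 235/1728
  n = 3: D(3) = 3(3 + 22/5) = 111/5; numerator = 2(235/1728) + 1(10/27) = 185/288; a_3 = (185/288)/(111/5) = 25/864
  n = 4: D(4) = 4(4 + 22/5) = 168/5; numerator = 2(25/864) + 1(235/1728) = 335/1728; a_4 = (335/1728)/(168/5) = 1675/290304
  n = 5: D(5) = 5(5 + 22/5) = 47; numerator = 2(1675/290304) + 1(25/864) = 5875/145152; a_5 = (5875/145152)/(47) = 125/145152

r = 3; a_0 = 1; a_1 = 10/27; a_2 = 235/1728; a_3 = 25/864; a_4 = 1675/290304; a_5 = 125/145152


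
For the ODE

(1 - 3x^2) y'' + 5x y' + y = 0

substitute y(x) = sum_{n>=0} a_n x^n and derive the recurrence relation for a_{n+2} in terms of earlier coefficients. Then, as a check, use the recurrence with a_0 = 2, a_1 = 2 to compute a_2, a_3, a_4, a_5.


Substitute y = sum_n a_n x^n.
(1 - 3 x^2) y'' contributes (n+2)(n+1) a_{n+2} - 3 n(n-1) a_n at x^n.
5 x y'(x) contributes 5 n a_n at x^n.
y(x) contributes 1 a_n at x^n.
Matching x^n: (n+2)(n+1) a_{n+2} + (-3 n(n-1) + 5 n + 1) a_n = 0.
Thus a_{n+2} = (3 n(n-1) - 5 n - 1) / ((n+1)(n+2)) * a_n.

Check with a_0 = 2, a_1 = 2 (apply the recurrence for n = 0, 1, 2, 3): a_0 = 2, a_1 = 2, a_2 = -1, a_3 = -2, a_4 = 5/12, a_5 = -1/5.

a_(n+2) = (3 n(n-1) - 5 n - 1) / ((n+1)(n+2)) * a_n; check: a_0 = 2, a_1 = 2, a_2 = -1, a_3 = -2, a_4 = 5/12, a_5 = -1/5


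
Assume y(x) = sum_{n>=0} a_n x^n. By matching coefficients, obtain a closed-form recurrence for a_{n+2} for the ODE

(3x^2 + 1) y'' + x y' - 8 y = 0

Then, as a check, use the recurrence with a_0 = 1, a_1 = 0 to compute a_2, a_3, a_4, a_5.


Substitute y = sum_n a_n x^n.
(1 + 3 x^2) y'' contributes (n+2)(n+1) a_{n+2} + 3 n(n-1) a_n at x^n.
x y'(x) contributes n a_n at x^n.
-8 y(x) contributes -8 a_n at x^n.
Matching x^n: (n+2)(n+1) a_{n+2} + (3 n(n-1) + n - 8) a_n = 0.
Thus a_{n+2} = (-3 n(n-1) - n + 8) / ((n+1)(n+2)) * a_n.

Check with a_0 = 1, a_1 = 0 (apply the recurrence for n = 0, 1, 2, 3): a_0 = 1, a_1 = 0, a_2 = 4, a_3 = 0, a_4 = 0, a_5 = 0.

a_(n+2) = (-3 n(n-1) - n + 8) / ((n+1)(n+2)) * a_n; check: a_0 = 1, a_1 = 0, a_2 = 4, a_3 = 0, a_4 = 0, a_5 = 0


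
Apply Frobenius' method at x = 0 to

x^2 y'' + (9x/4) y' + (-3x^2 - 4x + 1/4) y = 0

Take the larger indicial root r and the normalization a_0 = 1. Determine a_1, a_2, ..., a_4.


Write in Frobenius form y'' + (p(x)/x) y' + (q(x)/x^2) y = 0:
  p(x) = 9/4,  q(x) = -3x^2 - 4x + 1/4.
Indicial equation: r(r-1) + (9/4) r + (1/4) = 0 -> roots r_1 = -1/4, r_2 = -1.
Take r = r_1 = -1/4. Let y(x) = x^r sum_{n>=0} a_n x^n with a_0 = 1.
Substitute y = x^r sum a_n x^n and match x^{r+n}. The recurrence is
  D(n) a_n - 4 a_{n-1} - 3 a_{n-2} = 0,  where D(n) = (r+n)(r+n-1) + (9/4)(r+n) + (1/4).
  a_n = [4 a_{n-1} + 3 a_{n-2}] / D(n).
Since the indicial polynomial factors as (r - r_1)(r - r_2), D(n) = (r_1 + n - r_1)(r_1 + n - r_2) = n(n + 3/4).
Evaluating step by step (a_0 = 1):
  n = 1: D(1) = 1(1 + 3/4) = 7/4; numerator = 4(1) = 4; a_1 = (4)/(7/4) = 16/7
  n = 2: D(2) = 2(2 + 3/4) = 11/2; numerator = 4(16/7) + 3(1) = 85/7; a_2 = (85/7)/(11/2) = 170/77
  n = 3: D(3) = 3(3 + 3/4) = 45/4; numerator = 4(170/77) + 3(16/7) = 1208/77; a_3 = (1208/77)/(45/4) = 4832/3465
  n = 4: D(4) = 4(4 + 3/4) = 19; numerator = 4(4832/3465) + 3(170/77) = 42278/3465; a_4 = (42278/3465)/(19) = 42278/65835

r = -1/4; a_0 = 1; a_1 = 16/7; a_2 = 170/77; a_3 = 4832/3465; a_4 = 42278/65835
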